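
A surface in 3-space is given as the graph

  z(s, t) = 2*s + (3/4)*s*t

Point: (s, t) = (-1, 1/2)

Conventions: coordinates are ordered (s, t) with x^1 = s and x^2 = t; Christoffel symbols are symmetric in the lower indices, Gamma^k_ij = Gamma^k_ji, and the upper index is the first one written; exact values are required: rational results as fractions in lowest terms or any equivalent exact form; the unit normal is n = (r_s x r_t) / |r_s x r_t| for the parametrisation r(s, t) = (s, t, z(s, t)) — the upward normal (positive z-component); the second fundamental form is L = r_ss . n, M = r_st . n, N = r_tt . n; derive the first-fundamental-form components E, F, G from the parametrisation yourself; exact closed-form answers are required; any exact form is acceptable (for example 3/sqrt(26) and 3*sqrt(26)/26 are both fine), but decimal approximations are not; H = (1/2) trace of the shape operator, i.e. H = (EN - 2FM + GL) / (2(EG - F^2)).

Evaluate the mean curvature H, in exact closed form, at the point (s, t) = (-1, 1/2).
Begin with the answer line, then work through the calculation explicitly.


Answer: H = 684*sqrt(461)/212521

z_s = 19/8, z_t = -3/4, z_ss = 0, z_st = 3/4, z_tt = 0
E = 425/64, F = -57/32, G = 25/16; answer radicand W^2 = 461/64
unnormalised second-form numerators: l = 0, m = 3/4, n = 0; L = l/sqrt(461/64), and similarly M = m/sqrt(W^2), N = n/sqrt(W^2)
H = (E*n - 2*F*m + G*l) / (2*(EG - F^2)*sqrt(W^2)); E*n - 2*F*m + G*l = 171/64, EG - F^2 = 461/64, so H = (171/922)/sqrt(461/64)


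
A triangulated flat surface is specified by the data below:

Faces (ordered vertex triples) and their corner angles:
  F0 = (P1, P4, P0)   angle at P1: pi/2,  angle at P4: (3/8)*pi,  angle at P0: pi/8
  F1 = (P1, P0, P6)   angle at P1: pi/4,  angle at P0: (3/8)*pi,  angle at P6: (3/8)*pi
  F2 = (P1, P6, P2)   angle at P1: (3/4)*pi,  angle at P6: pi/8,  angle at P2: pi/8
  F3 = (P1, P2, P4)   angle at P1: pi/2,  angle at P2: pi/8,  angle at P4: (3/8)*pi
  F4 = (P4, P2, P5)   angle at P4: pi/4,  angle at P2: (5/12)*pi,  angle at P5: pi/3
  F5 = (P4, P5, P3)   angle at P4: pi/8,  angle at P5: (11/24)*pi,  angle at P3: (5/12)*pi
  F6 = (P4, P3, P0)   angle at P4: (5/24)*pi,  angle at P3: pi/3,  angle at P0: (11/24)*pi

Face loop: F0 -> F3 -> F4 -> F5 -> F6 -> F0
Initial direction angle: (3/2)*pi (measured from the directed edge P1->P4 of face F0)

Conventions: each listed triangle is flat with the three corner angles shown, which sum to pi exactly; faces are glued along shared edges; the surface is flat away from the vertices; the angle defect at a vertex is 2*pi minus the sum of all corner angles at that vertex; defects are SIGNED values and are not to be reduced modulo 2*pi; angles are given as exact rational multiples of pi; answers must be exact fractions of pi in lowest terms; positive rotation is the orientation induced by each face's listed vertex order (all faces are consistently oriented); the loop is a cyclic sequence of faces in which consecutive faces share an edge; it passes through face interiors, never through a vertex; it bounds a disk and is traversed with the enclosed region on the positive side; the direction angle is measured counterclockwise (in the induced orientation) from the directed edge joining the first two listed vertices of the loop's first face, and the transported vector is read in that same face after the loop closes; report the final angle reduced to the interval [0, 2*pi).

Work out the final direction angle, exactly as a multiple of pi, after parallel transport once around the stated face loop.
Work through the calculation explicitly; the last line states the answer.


enclosed vertex P4: corner angles sum to (4/3)*pi, defect = 2*pi - (4/3)*pi = (2/3)*pi
the rotation equals the total enclosed defect, so the final angle is initial + defects (mod 2*pi)
final angle = (3/2)*pi + (2/3)*pi = pi/6 (mod 2*pi)

Answer: final direction angle = pi/6


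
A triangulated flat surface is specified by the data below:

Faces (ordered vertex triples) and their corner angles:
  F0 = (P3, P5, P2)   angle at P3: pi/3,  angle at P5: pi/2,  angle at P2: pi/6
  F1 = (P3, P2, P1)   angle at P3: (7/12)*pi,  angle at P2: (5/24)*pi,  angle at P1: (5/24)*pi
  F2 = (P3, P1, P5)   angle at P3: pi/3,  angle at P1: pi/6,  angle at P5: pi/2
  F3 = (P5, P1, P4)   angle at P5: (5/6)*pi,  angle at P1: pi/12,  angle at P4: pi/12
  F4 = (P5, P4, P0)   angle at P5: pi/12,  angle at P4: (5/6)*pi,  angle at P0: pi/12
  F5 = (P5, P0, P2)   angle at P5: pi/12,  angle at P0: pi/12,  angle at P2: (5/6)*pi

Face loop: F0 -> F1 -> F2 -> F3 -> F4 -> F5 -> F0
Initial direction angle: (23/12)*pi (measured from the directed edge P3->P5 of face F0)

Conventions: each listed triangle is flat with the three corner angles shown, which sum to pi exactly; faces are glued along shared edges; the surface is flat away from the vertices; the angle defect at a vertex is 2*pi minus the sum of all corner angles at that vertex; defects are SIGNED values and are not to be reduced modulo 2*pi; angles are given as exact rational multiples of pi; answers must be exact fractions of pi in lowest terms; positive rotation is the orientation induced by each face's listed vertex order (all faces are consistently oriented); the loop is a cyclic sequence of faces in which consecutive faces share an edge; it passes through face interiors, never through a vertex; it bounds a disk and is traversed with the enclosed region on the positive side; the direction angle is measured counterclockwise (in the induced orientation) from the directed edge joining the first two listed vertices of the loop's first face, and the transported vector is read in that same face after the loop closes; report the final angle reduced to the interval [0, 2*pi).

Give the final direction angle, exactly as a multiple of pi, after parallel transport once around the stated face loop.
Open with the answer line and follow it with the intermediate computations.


Answer: final direction angle = (2/3)*pi

enclosed vertex P3: corner angles sum to (5/4)*pi, defect = 2*pi - (5/4)*pi = (3/4)*pi
enclosed vertex P5: corner angles sum to 2*pi, defect = 2*pi - 2*pi = 0
transport around the loop rotates by the sum of enclosed defects; add to the initial angle mod 2*pi
final angle = (23/12)*pi + (3/4)*pi = (2/3)*pi (mod 2*pi)


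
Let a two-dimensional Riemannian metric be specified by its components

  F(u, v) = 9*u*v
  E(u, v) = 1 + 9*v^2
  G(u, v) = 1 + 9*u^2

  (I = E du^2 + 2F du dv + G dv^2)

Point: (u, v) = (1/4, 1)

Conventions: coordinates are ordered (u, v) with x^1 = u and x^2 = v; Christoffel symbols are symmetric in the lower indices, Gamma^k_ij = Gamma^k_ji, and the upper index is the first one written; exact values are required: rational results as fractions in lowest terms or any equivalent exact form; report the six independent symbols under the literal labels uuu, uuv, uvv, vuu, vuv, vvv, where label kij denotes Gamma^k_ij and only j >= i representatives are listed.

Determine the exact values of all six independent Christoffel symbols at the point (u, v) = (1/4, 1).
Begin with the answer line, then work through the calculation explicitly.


Answer: Gamma_uuu = 0, Gamma_uuv = 144/169, Gamma_uvv = 0, Gamma_vuu = 0, Gamma_vuv = 36/169, Gamma_vvv = 0

E = 10, F = 9/4, G = 25/16 at the point
E_u = 0, E_v = 18, F_u = 9, F_v = 9/4, G_u = 9/2, G_v = 0
EG - F^2 = 169/16;  g^inv = (16/169) * [[25/16, -9/4], [-9/4, 10]]
first-kind symbols [ij,l] = (1/2)(d_i g_jl + d_j g_il - d_l g_ij): [uu,u] = E_u/2 = 0, [uu,v] = F_u - E_v/2 = 0, [uv,u] = E_v/2 = 9, [uv,v] = G_u/2 = 9/4, [vv,u] = F_v - G_u/2 = 0, [vv,v] = G_v/2 = 0
Gamma^u_ij = (G*[ij,u] - F*[ij,v])/(EG - F^2), Gamma^v_ij = (E*[ij,v] - F*[ij,u])/(EG - F^2)


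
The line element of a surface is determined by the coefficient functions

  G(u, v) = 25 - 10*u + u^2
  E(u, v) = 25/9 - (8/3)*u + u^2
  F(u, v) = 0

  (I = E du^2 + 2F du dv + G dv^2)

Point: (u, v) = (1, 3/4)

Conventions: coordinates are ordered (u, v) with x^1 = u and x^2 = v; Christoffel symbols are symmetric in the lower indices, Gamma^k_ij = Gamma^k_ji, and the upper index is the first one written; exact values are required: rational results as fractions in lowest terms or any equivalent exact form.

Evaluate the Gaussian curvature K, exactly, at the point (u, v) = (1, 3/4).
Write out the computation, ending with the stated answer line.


E = 10/9, F = 0, G = 16, EG - F^2 = 160/9 at the point
E_u = -2/3, E_v = 0, F_u = 0, F_v = 0, G_u = -8, G_v = 0
E_vv = 0, F_uv = 0, G_uu = 2
Evaluate Brioschi's two determinant matrices M1, M2 and divide by (EG - F^2)^2.
M1 = [[-E_vv/2 + F_uv - G_uu/2, E_u/2, F_u - E_v/2], [F_v - G_u/2, E, F], [G_v/2, F, G]] = [[-1, -1/3, 0], [4, 10/9, 0], [0, 0, 16]]; det M1 = 32/9
M2 = [[0, E_v/2, G_u/2], [E_v/2, E, F], [G_u/2, F, G]] = [[0, 0, -4], [0, 10/9, 0], [-4, 0, 16]]; det M2 = -160/9
det M1 - det M2 = 64/3; K = 64/3 / (160/9)^2 = 27/400

Answer: K = 27/400


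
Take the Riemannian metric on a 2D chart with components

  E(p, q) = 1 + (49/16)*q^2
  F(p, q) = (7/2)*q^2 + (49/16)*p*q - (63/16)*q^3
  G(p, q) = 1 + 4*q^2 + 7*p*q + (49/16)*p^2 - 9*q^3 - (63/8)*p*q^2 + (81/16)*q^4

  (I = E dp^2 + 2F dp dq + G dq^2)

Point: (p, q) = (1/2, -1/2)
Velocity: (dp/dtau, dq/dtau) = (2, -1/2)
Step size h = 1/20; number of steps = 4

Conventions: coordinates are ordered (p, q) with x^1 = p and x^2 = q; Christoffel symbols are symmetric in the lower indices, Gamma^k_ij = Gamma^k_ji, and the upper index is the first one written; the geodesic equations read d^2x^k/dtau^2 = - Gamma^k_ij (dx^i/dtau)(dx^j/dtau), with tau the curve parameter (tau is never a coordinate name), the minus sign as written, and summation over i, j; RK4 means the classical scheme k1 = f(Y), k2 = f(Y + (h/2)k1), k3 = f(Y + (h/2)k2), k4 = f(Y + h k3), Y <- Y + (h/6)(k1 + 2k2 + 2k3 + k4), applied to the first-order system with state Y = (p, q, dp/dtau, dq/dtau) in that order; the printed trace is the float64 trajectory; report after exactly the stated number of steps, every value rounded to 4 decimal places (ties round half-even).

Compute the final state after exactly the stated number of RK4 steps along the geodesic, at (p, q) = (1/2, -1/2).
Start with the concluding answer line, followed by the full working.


Answer: p = 0.8804, q = -0.6129, dp/dtau = 1.8052, dq/dtau = -0.6194

f(Y) = (dp/dtau, dq/dtau, -Gamma^p_ij Y'^i Y'^j, -Gamma^q_ij Y'^i Y'^j) with the Gammas evaluated at the stage position; h = 0.050000; intermediate values shown to 6 dp
step 0: p = 0.5000, q = -0.5000, dp/dtau = 2.0000, dq/dtau = -0.5000
step 1:
  k1: at (p, q) = (0.500000, -0.500000), (dp/dtau, dq/dtau) = (2.000000, -0.500000); Gamma_ppp = 0.000000, Gamma_ppq = -0.684119, Gamma_pqq = -1.661431, Gamma_qpp = 0.000000, Gamma_qpq = -0.537522, Gamma_qqq = -1.305410; k1 = (2.000000, -0.500000, -0.952880, -0.748691)
  k2: at (p, q) = (0.550000, -0.512500), (dp/dtau, dq/dtau) = (1.976178, -0.518717); Gamma_ppp = 0.000000, Gamma_ppq = -0.703379, Gamma_pqq = -1.730815, Gamma_qpp = 0.000000, Gamma_qpq = -0.512492, Gamma_qqq = -1.261097; k2 = (1.976178, -0.518717, -0.976330, -0.711369)
  k3: at (p, q) = (0.549404, -0.512968), (dp/dtau, dq/dtau) = (1.975592, -0.517784); Gamma_ppp = 0.000000, Gamma_ppq = -0.702298, Gamma_pqq = -1.729000, Gamma_qpp = 0.000000, Gamma_qpq = -0.513630, Gamma_qqq = -1.264515; k3 = (1.975592, -0.517784, -0.973258, -0.711799)
  k4: at (p, q) = (0.598780, -0.525889), (dp/dtau, dq/dtau) = (1.951337, -0.535590); Gamma_ppp = 0.000000, Gamma_ppq = -0.719292, Gamma_pqq = -1.794738, Gamma_qpp = 0.000000, Gamma_qpq = -0.489404, Gamma_qqq = -1.221133; k4 = (1.951337, -0.535590, -0.988656, -0.672678)
  Y <- Y + (h/6)(k1 + 2k2 + 2k3 + k4): p = 0.5988, q = -0.5259, dp/dtau = 1.9513, dq/dtau = -0.5356
step 2:
  k1: at (p, q) = (0.598791, -0.525905), (dp/dtau, dq/dtau) = (1.951327, -0.535564); Gamma_ppp = 0.000000, Gamma_ppq = -0.719278, Gamma_pqq = -1.794730, Gamma_qpp = 0.000000, Gamma_qpq = -0.489418, Gamma_qqq = -1.221188; k1 = (1.951327, -0.535564, -0.988598, -0.672671)
  k2: at (p, q) = (0.647574, -0.539294), (dp/dtau, dq/dtau) = (1.926612, -0.552381); Gamma_ppp = 0.000000, Gamma_ppq = -0.733923, Gamma_pqq = -1.856542, Gamma_qpp = 0.000000, Gamma_qpq = -0.466375, Gamma_qqq = -1.179748; k2 = (1.926612, -0.552381, -0.995641, -0.632684)
  k3: at (p, q) = (0.646956, -0.539714), (dp/dtau, dq/dtau) = (1.926436, -0.551381); Gamma_ppp = 0.000000, Gamma_ppq = -0.732891, Gamma_pqq = -1.854722, Gamma_qpp = 0.000000, Gamma_qpq = -0.467639, Gamma_qqq = -1.183452; k3 = (1.926436, -0.551381, -0.993079, -0.633659)
  k4: at (p, q) = (0.695112, -0.553474), (dp/dtau, dq/dtau) = (1.901673, -0.567247); Gamma_ppp = 0.000000, Gamma_ppq = -0.745304, Gamma_pqq = -1.912507, Gamma_qpp = 0.000000, Gamma_qpq = -0.446108, Gamma_qqq = -1.144748; k4 = (1.901673, -0.567247, -0.992561, -0.594106)
  Y <- Y + (h/6)(k1 + 2k2 + 2k3 + k4): p = 0.6951, q = -0.5535, dp/dtau = 1.9017, dq/dtau = -0.5672
step 3:
  k1: at (p, q) = (0.695116, -0.553491), (dp/dtau, dq/dtau) = (1.901672, -0.567226); Gamma_ppp = 0.000000, Gamma_ppq = -0.745282, Gamma_pqq = -1.912482, Gamma_qpp = 0.000000, Gamma_qpq = -0.446135, Gamma_qqq = -1.144835; k1 = (1.901672, -0.567226, -0.992506, -0.594126)
  k2: at (p, q) = (0.742658, -0.567672), (dp/dtau, dq/dtau) = (1.876860, -0.582080); Gamma_ppp = 0.000000, Gamma_ppq = -0.755426, Gamma_pqq = -1.966061, Gamma_qpp = 0.000000, Gamma_qpq = -0.426414, Gamma_qqq = -1.109778; k2 = (1.876860, -0.582080, -0.984445, -0.555687)
  k3: at (p, q) = (0.742038, -0.568043), (dp/dtau, dq/dtau) = (1.877061, -0.581119); Gamma_ppp = 0.000000, Gamma_ppq = -0.754473, Gamma_pqq = -1.964301, Gamma_qpp = 0.000000, Gamma_qpq = -0.427705, Gamma_qqq = -1.113548; k3 = (1.877061, -0.581119, -0.982610, -0.557034)
  k4: at (p, q) = (0.788970, -0.582547), (dp/dtau, dq/dtau) = (1.852542, -0.595078); Gamma_ppp = 0.000000, Gamma_ppq = -0.762560, Gamma_pqq = -2.013796, Gamma_qpp = 0.000000, Gamma_qpq = -0.409877, Gamma_qqq = -1.082418; k4 = (1.852542, -0.595078, -0.968183, -0.520399)
  Y <- Y + (h/6)(k1 + 2k2 + 2k3 + k4): p = 0.7890, q = -0.5826, dp/dtau = 1.8525, dq/dtau = -0.5951
step 4:
  k1: at (p, q) = (0.788967, -0.582564), (dp/dtau, dq/dtau) = (1.852549, -0.595059); Gamma_ppp = 0.000000, Gamma_ppq = -0.762534, Gamma_pqq = -2.013758, Gamma_qpp = 0.000000, Gamma_qpq = -0.409912, Gamma_qqq = -1.082527; k1 = (1.852549, -0.595059, -0.968136, -0.520437)
  k2: at (p, q) = (0.835281, -0.597440), (dp/dtau, dq/dtau) = (1.828346, -0.608070); Gamma_ppp = 0.000000, Gamma_ppq = -0.768549, Gamma_pqq = -2.059044, Gamma_qpp = 0.000000, Gamma_qpq = -0.394185, Gamma_qqq = -1.056073; k2 = (1.828346, -0.608070, -0.947558, -0.485998)
  k3: at (p, q) = (0.834676, -0.597765), (dp/dtau, dq/dtau) = (1.828860, -0.607209); Gamma_ppp = 0.000000, Gamma_ppq = -0.767688, Gamma_pqq = -2.057379, Gamma_qpp = 0.000000, Gamma_qpq = -0.395425, Gamma_qqq = -1.059727; k3 = (1.828860, -0.607209, -0.946474, -0.487516)
  k4: at (p, q) = (0.880410, -0.612924), (dp/dtau, dq/dtau) = (1.805225, -0.619435); Gamma_ppp = 0.000000, Gamma_ppq = -0.771879, Gamma_pqq = -2.098697, Gamma_qpp = 0.000000, Gamma_qpq = -0.381688, Gamma_qqq = -1.037791; k4 = (1.805225, -0.619435, -0.920990, -0.455423)
  Y <- Y + (h/6)(k1 + 2k2 + 2k3 + k4): p = 0.8804, q = -0.6129, dp/dtau = 1.8052, dq/dtau = -0.6194


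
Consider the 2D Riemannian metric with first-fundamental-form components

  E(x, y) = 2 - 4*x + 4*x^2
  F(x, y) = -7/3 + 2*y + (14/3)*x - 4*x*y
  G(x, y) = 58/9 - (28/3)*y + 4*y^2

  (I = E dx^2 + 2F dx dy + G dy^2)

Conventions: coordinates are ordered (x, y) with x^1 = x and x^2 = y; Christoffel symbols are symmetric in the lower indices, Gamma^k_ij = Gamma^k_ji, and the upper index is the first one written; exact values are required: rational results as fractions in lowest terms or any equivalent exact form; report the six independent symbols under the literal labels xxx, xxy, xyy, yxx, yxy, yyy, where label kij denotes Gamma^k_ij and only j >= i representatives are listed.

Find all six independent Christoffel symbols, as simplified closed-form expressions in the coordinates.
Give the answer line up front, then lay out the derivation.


Answer: Gamma_xxx = (36*x - 18)/(36*x^2 - 36*x + 36*y^2 - 84*y + 67), Gamma_xxy = 0, Gamma_xyy = (18 - 36*x)/(36*x^2 - 36*x + 36*y^2 - 84*y + 67), Gamma_yxx = (42 - 36*y)/(36*x^2 - 36*x + 36*y^2 - 84*y + 67), Gamma_yxy = 0, Gamma_yyy = (36*y - 42)/(36*x^2 - 36*x + 36*y^2 - 84*y + 67)

E = 2 - 4*x + 4*x^2; F = -7/3 + 2*y + (14/3)*x - 4*x*y; G = 58/9 - (28/3)*y + 4*y^2
Gamma^k_ij = (1/2) g^{kl} (d_i g_jl + d_j g_il - d_l g_ij), with g^inv = (1/(EG-F^2)) [[G, -F], [-F, E]]
first partials: E_x = -4 + 8*x, E_y = 0, F_x = 14/3 - 4*y, F_y = 2 - 4*x, G_x = 0, G_y = -28/3 + 8*y
D = EG - F^2 = 67/9 - (28/3)*y - 4*x + 4*y^2 + 4*x^2
expanded: Gamma^x_xx = (G E_x - 2F F_x + F E_y)/(2D), Gamma^x_xy = (G E_y - F G_x)/(2D), Gamma^x_yy = (2G F_y - G G_x - F G_y)/(2D), Gamma^y_xx = (2E F_x - E E_y - F E_x)/(2D), Gamma^y_xy = (E G_x - F E_y)/(2D), Gamma^y_yy = (E G_y - 2F F_y + F G_x)/(2D); substitute and cancel common factors


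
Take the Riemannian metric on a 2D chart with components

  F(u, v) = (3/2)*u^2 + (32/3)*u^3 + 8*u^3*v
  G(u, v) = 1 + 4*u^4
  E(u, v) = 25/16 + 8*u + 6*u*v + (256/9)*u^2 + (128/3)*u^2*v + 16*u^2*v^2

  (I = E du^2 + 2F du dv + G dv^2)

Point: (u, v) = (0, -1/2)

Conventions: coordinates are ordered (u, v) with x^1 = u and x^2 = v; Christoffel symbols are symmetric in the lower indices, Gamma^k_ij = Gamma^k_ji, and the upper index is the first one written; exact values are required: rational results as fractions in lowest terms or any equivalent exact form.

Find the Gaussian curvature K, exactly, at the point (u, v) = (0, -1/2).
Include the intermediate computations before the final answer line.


E = 25/16, F = 0, G = 1, EG - F^2 = 25/16 at the point
E_u = 5, E_v = 0, F_u = 0, F_v = 0, G_u = 0, G_v = 0
E_vv = 0, F_uv = 0, G_uu = 0
Apply the Brioschi formula K = (det M1 - det M2)/(EG - F^2)^2 over the derivative matrices of E, F, G.
M1 = [[-E_vv/2 + F_uv - G_uu/2, E_u/2, F_u - E_v/2], [F_v - G_u/2, E, F], [G_v/2, F, G]] = [[0, 5/2, 0], [0, 25/16, 0], [0, 0, 1]]; det M1 = 0
M2 = [[0, E_v/2, G_u/2], [E_v/2, E, F], [G_u/2, F, G]] = [[0, 0, 0], [0, 25/16, 0], [0, 0, 1]]; det M2 = 0
det M1 - det M2 = 0; K = 0 / (25/16)^2 = 0

Answer: K = 0


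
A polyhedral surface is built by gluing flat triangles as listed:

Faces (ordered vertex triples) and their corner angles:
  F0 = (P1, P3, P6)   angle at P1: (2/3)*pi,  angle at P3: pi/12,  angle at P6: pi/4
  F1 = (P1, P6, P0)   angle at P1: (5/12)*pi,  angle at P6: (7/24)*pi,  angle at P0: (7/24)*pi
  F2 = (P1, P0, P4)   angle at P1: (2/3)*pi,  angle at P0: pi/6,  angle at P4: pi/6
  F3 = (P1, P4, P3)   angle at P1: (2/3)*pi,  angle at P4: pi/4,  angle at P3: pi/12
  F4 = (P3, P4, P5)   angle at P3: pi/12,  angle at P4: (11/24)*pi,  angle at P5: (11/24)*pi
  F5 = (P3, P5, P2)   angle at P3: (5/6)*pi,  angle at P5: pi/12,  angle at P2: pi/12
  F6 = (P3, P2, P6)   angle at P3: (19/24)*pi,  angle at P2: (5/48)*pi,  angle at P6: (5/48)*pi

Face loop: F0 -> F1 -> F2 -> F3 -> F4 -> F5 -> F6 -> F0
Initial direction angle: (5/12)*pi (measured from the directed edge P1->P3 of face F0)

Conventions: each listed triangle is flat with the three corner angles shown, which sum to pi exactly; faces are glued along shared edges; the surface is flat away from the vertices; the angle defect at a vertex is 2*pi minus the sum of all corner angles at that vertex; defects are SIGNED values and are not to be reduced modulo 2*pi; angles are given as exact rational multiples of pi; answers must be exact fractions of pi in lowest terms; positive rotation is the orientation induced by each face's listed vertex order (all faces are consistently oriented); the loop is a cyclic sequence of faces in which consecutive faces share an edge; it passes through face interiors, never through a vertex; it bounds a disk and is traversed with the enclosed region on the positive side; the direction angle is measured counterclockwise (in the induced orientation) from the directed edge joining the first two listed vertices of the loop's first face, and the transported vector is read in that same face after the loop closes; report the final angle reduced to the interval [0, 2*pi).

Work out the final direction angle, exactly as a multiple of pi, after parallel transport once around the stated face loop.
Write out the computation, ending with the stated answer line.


enclosed vertex P1: corner angles sum to (29/12)*pi, defect = 2*pi - (29/12)*pi = (-5/12)*pi
enclosed vertex P3: corner angles sum to (15/8)*pi, defect = 2*pi - (15/8)*pi = pi/8
the rotation equals the total enclosed defect, so the final angle is initial + defects (mod 2*pi)
final angle = (5/12)*pi - (7/24)*pi = pi/8 (mod 2*pi)

Answer: final direction angle = pi/8


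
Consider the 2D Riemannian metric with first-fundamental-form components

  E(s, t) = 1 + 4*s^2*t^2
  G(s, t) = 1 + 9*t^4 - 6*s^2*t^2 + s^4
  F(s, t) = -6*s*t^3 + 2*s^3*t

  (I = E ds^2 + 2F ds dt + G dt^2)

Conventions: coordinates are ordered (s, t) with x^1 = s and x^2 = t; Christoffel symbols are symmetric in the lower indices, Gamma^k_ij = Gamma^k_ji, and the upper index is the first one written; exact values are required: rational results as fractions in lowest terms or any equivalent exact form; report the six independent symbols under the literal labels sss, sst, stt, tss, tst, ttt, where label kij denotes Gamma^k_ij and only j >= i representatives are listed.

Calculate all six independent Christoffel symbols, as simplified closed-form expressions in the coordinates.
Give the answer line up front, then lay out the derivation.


Answer: Gamma_sss = 4*s*t^2/(s^4 - 2*s^2*t^2 + 9*t^4 + 1), Gamma_sst = 4*s^2*t/(s^4 - 2*s^2*t^2 + 9*t^4 + 1), Gamma_stt = -12*s*t^2/(s^4 - 2*s^2*t^2 + 9*t^4 + 1), Gamma_tss = (2*s^2*t - 6*t^3)/(s^4 - 2*s^2*t^2 + 9*t^4 + 1), Gamma_tst = (2*s^3 - 6*s*t^2)/(s^4 - 2*s^2*t^2 + 9*t^4 + 1), Gamma_ttt = (-6*s^2*t + 18*t^3)/(s^4 - 2*s^2*t^2 + 9*t^4 + 1)

E = 1 + 4*s^2*t^2; F = -6*s*t^3 + 2*s^3*t; G = 1 + 9*t^4 - 6*s^2*t^2 + s^4
Gamma^k_ij = (1/2) g^{kl} (d_i g_jl + d_j g_il - d_l g_ij), with g^inv = (1/(EG-F^2)) [[G, -F], [-F, E]]
first partials: E_s = 8*s*t^2, E_t = 8*s^2*t, F_s = -6*t^3 + 6*s^2*t, F_t = -18*s*t^2 + 2*s^3, G_s = -12*s*t^2 + 4*s^3, G_t = 36*t^3 - 12*s^2*t
D = EG - F^2 = 1 + 9*t^4 - 2*s^2*t^2 + s^4
expanded: Gamma^s_ss = (G E_s - 2F F_s + F E_t)/(2D), Gamma^s_st = (G E_t - F G_s)/(2D), Gamma^s_tt = (2G F_t - G G_s - F G_t)/(2D), Gamma^t_ss = (2E F_s - E E_t - F E_s)/(2D), Gamma^t_st = (E G_s - F E_t)/(2D), Gamma^t_tt = (E G_t - 2F F_t + F G_s)/(2D); substitute and cancel common factors


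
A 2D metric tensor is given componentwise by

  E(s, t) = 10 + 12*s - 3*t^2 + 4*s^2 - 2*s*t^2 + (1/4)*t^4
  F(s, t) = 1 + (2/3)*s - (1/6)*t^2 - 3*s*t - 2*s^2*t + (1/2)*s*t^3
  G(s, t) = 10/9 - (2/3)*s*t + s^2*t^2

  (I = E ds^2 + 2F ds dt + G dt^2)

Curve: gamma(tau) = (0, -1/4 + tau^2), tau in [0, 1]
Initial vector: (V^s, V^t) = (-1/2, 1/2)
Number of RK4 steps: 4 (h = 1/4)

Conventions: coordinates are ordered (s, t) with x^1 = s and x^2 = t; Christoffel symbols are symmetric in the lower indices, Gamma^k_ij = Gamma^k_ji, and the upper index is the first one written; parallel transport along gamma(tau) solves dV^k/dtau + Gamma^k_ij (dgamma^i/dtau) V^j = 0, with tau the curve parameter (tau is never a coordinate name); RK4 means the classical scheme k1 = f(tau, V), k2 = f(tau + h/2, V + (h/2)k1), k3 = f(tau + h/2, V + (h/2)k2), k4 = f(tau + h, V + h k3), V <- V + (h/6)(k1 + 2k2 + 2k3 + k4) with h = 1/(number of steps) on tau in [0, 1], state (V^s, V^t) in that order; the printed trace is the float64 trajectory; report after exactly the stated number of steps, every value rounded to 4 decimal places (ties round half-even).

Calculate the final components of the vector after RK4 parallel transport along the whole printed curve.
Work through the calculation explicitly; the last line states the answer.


gamma'(tau) = (0, 2*tau); f(tau, V)^k = -Gamma^k_ij(gamma(tau)) gamma'^i(tau) V^j; h = 1/4; intermediate values shown to 6 dp
curve data and Christoffel symbols at the stage parameters:
  tau = 0.000000: gamma = (0.000000, -0.250000), gamma' = (0.000000, 0.000000); Gamma_sss = 0.598262, Gamma_sst = 0.074783, Gamma_stt = 0.000000, Gamma_tss = 0.067173, Gamma_tst = 0.008397, Gamma_ttt = 0.000000
  tau = 0.125000: gamma = (0.000000, -0.234375), gamma' = (0.000000, 0.250000); Gamma_sss = 0.597670, Gamma_sst = 0.070039, Gamma_stt = 0.000000, Gamma_tss = 0.067021, Gamma_tst = 0.007854, Gamma_ttt = 0.000000
  tau = 0.250000: gamma = (0.000000, -0.187500), gamma' = (0.000000, 0.500000); Gamma_sss = 0.596130, Gamma_sst = 0.055887, Gamma_stt = 0.000000, Gamma_tss = 0.066627, Gamma_tst = 0.006246, Gamma_ttt = 0.000000
  tau = 0.375000: gamma = (0.000000, -0.109375), gamma' = (0.000000, 0.750000); Gamma_sss = 0.594331, Gamma_sst = 0.032502, Gamma_stt = 0.000000, Gamma_tss = 0.066169, Gamma_tst = 0.003619, Gamma_ttt = 0.000000
  tau = 0.500000: gamma = (0.000000, 0.000000), gamma' = (0.000000, 1.000000); Gamma_sss = 0.593407, Gamma_sst = 0.000000, Gamma_stt = 0.000000, Gamma_tss = 0.065934, Gamma_tst = 0.000000, Gamma_ttt = 0.000000
  tau = 0.625000: gamma = (0.000000, 0.140625), gamma' = (0.000000, 1.250000); Gamma_sss = 0.594936, Gamma_sst = -0.041831, Gamma_stt = 0.000000, Gamma_tss = 0.066323, Gamma_tst = -0.004663, Gamma_ttt = 0.000000
  tau = 0.750000: gamma = (0.000000, 0.312500), gamma' = (0.000000, 1.500000); Gamma_sss = 0.601021, Gamma_sst = -0.093910, Gamma_stt = 0.000000, Gamma_tss = 0.067885, Gamma_tst = -0.010607, Gamma_ttt = 0.000000
  tau = 0.875000: gamma = (0.000000, 0.515625), gamma' = (0.000000, 1.750000); Gamma_sss = 0.614513, Gamma_sst = -0.158429, Gamma_stt = 0.000000, Gamma_tss = 0.071445, Gamma_tst = -0.018419, Gamma_ttt = 0.000000
  tau = 1.000000: gamma = (0.000000, 0.750000), gamma' = (0.000000, 2.000000); Gamma_sss = 0.639502, Gamma_sst = -0.239813, Gamma_stt = 0.000000, Gamma_tss = 0.078406, Gamma_tst = -0.029402, Gamma_ttt = 0.000000
step 0: V^s = -0.5000, V^t = 0.5000
step 1: k1 = (0.000000, 0.000000), k2 = (0.008755, 0.000982), k3 = (0.008736, 0.000980), k4 = (0.013911, 0.001555); V <- V + (h/6)(k1 + 2k2 + 2k3 + k4): V^s = -0.4980, V^t = 0.5002
step 2: k1 = (0.013915, 0.001555), k2 = (0.012096, 0.001347), k3 = (0.012102, 0.001347), k4 = (0.000000, 0.000000); V <- V + (h/6)(k1 + 2k2 + 2k3 + k4): V^s = -0.4954, V^t = 0.5005
step 3: k1 = (0.000000, 0.000000), k2 = (-0.025902, -0.002888), k3 = (-0.026072, -0.002906), k4 = (-0.070698, -0.007985); V <- V + (h/6)(k1 + 2k2 + 2k3 + k4): V^s = -0.5026, V^t = 0.4997
step 4: k1 = (-0.070805, -0.007997), k2 = (-0.141812, -0.016488), k3 = (-0.144273, -0.016774), k4 = (-0.258380, -0.031679); V <- V + (h/6)(k1 + 2k2 + 2k3 + k4): V^s = -0.5402, V^t = 0.4953

Answer: V^s = -0.5402, V^t = 0.4953


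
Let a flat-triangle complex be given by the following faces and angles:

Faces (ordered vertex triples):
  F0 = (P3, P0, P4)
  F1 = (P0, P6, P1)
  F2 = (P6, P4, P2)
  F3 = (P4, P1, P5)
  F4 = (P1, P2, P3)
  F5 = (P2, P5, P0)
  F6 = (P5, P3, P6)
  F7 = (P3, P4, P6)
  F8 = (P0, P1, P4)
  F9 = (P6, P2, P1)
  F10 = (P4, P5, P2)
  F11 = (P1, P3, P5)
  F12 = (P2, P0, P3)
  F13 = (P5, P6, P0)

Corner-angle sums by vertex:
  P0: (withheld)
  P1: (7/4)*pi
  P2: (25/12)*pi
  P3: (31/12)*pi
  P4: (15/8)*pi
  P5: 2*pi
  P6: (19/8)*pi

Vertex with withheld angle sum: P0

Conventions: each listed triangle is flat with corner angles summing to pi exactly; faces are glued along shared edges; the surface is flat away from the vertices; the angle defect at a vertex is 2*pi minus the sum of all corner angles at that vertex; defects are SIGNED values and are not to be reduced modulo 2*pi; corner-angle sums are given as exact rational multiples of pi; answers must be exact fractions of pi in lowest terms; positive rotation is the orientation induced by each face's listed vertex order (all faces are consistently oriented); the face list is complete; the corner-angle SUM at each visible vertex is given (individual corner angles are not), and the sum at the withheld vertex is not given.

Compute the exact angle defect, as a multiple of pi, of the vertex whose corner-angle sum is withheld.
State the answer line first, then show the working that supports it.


Answer: defect(P0) = (2/3)*pi

V = 7, E = 21, F = 14; chi = V - E + F = 0
Gauss-Bonnet: total defect = 2*pi*chi = 0; visible defects sum to (-2/3)*pi


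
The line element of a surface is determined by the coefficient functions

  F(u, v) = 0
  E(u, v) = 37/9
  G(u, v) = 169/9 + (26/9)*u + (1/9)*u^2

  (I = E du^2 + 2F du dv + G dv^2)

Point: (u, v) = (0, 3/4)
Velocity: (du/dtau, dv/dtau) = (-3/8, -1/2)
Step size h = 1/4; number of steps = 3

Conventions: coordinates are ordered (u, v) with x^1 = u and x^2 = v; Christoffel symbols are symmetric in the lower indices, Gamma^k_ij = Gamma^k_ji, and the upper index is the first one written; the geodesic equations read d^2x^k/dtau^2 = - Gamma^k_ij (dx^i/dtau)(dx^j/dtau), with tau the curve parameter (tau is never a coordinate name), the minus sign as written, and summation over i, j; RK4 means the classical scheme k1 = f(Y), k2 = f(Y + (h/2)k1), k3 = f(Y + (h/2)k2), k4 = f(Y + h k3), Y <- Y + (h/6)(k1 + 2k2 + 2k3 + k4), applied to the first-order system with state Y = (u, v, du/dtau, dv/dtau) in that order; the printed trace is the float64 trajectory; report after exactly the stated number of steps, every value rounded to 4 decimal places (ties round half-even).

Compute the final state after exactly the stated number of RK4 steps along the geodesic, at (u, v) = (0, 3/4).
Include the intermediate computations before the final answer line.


f(Y) = (du/dtau, dv/dtau, -Gamma^u_ij Y'^i Y'^j, -Gamma^v_ij Y'^i Y'^j) with the Gammas evaluated at the stage position; h = 0.250000; intermediate values shown to 6 dp
step 0: u = 0.0000, v = 0.7500, du/dtau = -0.3750, dv/dtau = -0.5000
step 1:
  k1: at (u, v) = (0.000000, 0.750000), (du/dtau, dv/dtau) = (-0.375000, -0.500000); Gamma_uuu = 0.000000, Gamma_uuv = 0.000000, Gamma_uvv = -0.351351, Gamma_vuu = 0.000000, Gamma_vuv = 0.076923, Gamma_vvv = 0.000000; k1 = (-0.375000, -0.500000, 0.087838, -0.028846)
  k2: at (u, v) = (-0.046875, 0.687500), (du/dtau, dv/dtau) = (-0.364020, -0.503606); Gamma_uuu = 0.000000, Gamma_uuv = 0.000000, Gamma_uvv = -0.350084, Gamma_vuu = 0.000000, Gamma_vuv = 0.077201, Gamma_vvv = 0.000000; k2 = (-0.364020, -0.503606, 0.088788, -0.028306)
  k3: at (u, v) = (-0.045503, 0.687049), (du/dtau, dv/dtau) = (-0.363902, -0.503538); Gamma_uuu = 0.000000, Gamma_uuv = 0.000000, Gamma_uvv = -0.350122, Gamma_vuu = 0.000000, Gamma_vuv = 0.077193, Gamma_vvv = 0.000000; k3 = (-0.363902, -0.503538, 0.088774, -0.028290)
  k4: at (u, v) = (-0.090975, 0.624115), (du/dtau, dv/dtau) = (-0.352807, -0.507072); Gamma_uuu = 0.000000, Gamma_uuv = 0.000000, Gamma_uvv = -0.348893, Gamma_vuu = 0.000000, Gamma_vuv = 0.077465, Gamma_vvv = 0.000000; k4 = (-0.352807, -0.507072, 0.089708, -0.027717)
  Y <- Y + (h/6)(k1 + 2k2 + 2k3 + k4): u = -0.0910, v = 0.6241, du/dtau = -0.3528, dv/dtau = -0.5071
step 2:
  k1: at (u, v) = (-0.090985, 0.624110), (du/dtau, dv/dtau) = (-0.352805, -0.507073); Gamma_uuu = 0.000000, Gamma_uuv = 0.000000, Gamma_uvv = -0.348892, Gamma_vuu = 0.000000, Gamma_vuv = 0.077465, Gamma_vvv = 0.000000; k1 = (-0.352805, -0.507073, 0.089708, -0.027717)
  k2: at (u, v) = (-0.135086, 0.560726), (du/dtau, dv/dtau) = (-0.341592, -0.510538); Gamma_uuu = 0.000000, Gamma_uuv = 0.000000, Gamma_uvv = -0.347700, Gamma_vuu = 0.000000, Gamma_vuv = 0.077731, Gamma_vvv = 0.000000; k2 = (-0.341592, -0.510538, 0.090628, -0.027112)
  k3: at (u, v) = (-0.133684, 0.560293), (du/dtau, dv/dtau) = (-0.341477, -0.510462); Gamma_uuu = 0.000000, Gamma_uuv = 0.000000, Gamma_uvv = -0.347738, Gamma_vuu = 0.000000, Gamma_vuv = 0.077722, Gamma_vvv = 0.000000; k3 = (-0.341477, -0.510462, 0.090611, -0.027096)
  k4: at (u, v) = (-0.176355, 0.496494), (du/dtau, dv/dtau) = (-0.330153, -0.513847); Gamma_uuu = 0.000000, Gamma_uuv = 0.000000, Gamma_uvv = -0.346585, Gamma_vuu = 0.000000, Gamma_vuv = 0.077981, Gamma_vvv = 0.000000; k4 = (-0.330153, -0.513847, 0.091512, -0.026459)
  Y <- Y + (h/6)(k1 + 2k2 + 2k3 + k4): u = -0.1764, v = 0.4965, du/dtau = -0.3302, dv/dtau = -0.5138
step 3:
  k1: at (u, v) = (-0.176364, 0.496488), (du/dtau, dv/dtau) = (-0.330151, -0.513848); Gamma_uuu = 0.000000, Gamma_uuv = 0.000000, Gamma_uvv = -0.346585, Gamma_vuu = 0.000000, Gamma_vuv = 0.077981, Gamma_vvv = 0.000000; k1 = (-0.330151, -0.513848, 0.091512, -0.026459)
  k2: at (u, v) = (-0.217633, 0.432257), (du/dtau, dv/dtau) = (-0.318712, -0.517155); Gamma_uuu = 0.000000, Gamma_uuv = 0.000000, Gamma_uvv = -0.345469, Gamma_vuu = 0.000000, Gamma_vuv = 0.078233, Gamma_vvv = 0.000000; k2 = (-0.318712, -0.517155, 0.092396, -0.025789)
  k3: at (u, v) = (-0.216203, 0.431844), (du/dtau, dv/dtau) = (-0.318602, -0.517071); Gamma_uuu = 0.000000, Gamma_uuv = 0.000000, Gamma_uvv = -0.345508, Gamma_vuu = 0.000000, Gamma_vuv = 0.078224, Gamma_vvv = 0.000000; k3 = (-0.318602, -0.517071, 0.092376, -0.025773)
  k4: at (u, v) = (-0.256015, 0.367221), (du/dtau, dv/dtau) = (-0.307057, -0.520291); Gamma_uuu = 0.000000, Gamma_uuv = 0.000000, Gamma_uvv = -0.344432, Gamma_vuu = 0.000000, Gamma_vuv = 0.078468, Gamma_vvv = 0.000000; k4 = (-0.307057, -0.520291, 0.093239, -0.025072)
  Y <- Y + (h/6)(k1 + 2k2 + 2k3 + k4): u = -0.2560, v = 0.3672, du/dtau = -0.3071, dv/dtau = -0.5203

Answer: u = -0.2560, v = 0.3672, du/dtau = -0.3071, dv/dtau = -0.5203


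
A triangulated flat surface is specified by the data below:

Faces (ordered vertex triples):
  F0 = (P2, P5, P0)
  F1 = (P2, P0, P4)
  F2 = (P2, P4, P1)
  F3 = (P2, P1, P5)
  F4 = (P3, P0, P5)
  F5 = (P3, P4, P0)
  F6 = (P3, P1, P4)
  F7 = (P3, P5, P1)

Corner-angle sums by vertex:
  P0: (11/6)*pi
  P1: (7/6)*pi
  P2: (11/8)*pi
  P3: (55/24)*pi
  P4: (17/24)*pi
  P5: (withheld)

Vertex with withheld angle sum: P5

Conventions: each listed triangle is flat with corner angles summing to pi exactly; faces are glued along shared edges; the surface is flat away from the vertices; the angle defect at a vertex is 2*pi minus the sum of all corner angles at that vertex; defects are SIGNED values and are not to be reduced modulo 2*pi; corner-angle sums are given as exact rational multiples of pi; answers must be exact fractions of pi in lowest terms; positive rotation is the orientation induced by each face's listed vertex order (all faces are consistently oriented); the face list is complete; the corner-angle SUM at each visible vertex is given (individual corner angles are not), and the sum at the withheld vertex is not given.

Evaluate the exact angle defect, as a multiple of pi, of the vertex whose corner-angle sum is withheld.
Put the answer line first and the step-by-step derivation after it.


Answer: defect(P5) = (11/8)*pi

V = 6, E = 12, F = 8; chi = V - E + F = 2
Gauss-Bonnet: total defect = 2*pi*chi = 4*pi; visible defects sum to (21/8)*pi


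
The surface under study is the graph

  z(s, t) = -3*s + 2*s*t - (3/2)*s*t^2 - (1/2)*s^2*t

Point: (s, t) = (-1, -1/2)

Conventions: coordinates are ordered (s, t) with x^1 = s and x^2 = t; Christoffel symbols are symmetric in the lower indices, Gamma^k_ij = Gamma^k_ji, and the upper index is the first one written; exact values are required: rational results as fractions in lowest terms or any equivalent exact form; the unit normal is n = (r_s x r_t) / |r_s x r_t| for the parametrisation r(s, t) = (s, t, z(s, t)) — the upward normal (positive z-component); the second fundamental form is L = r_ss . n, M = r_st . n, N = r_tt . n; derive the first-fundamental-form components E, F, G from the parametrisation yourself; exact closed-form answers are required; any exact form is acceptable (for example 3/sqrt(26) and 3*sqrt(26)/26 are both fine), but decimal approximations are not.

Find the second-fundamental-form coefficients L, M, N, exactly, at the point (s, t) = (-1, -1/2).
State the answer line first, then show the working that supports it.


Answer: L = 4*sqrt(2609)/2609, M = 36*sqrt(2609)/2609, N = 24*sqrt(2609)/2609

z_s = -39/8, z_t = -4, z_ss = 1/2, z_st = 9/2, z_tt = 3
E = 1585/64, F = 39/2, G = 17; answer radicand W^2 = 2609/64
unnormalised second-form numerators: l = 1/2, m = 9/2, n = 3; L = l/sqrt(2609/64), and similarly M = m/sqrt(W^2), N = n/sqrt(W^2)


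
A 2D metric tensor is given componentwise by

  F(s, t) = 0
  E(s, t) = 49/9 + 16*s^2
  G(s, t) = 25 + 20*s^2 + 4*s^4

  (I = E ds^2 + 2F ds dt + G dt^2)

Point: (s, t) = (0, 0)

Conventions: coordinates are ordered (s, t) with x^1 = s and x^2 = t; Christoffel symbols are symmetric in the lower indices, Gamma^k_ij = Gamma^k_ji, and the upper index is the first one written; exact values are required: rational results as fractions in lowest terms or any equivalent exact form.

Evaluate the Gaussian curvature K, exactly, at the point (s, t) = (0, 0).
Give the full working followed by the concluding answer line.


E = 49/9, F = 0, G = 25, EG - F^2 = 1225/9 at the point
E_s = 0, E_t = 0, F_s = 0, F_t = 0, G_s = 0, G_t = 0
E_tt = 0, F_st = 0, G_ss = 40
Brioschi: K = (det M1 - det M2) / (EG - F^2)^2 with the standard first/second-derivative matrices M1, M2.
M1 = [[-E_tt/2 + F_st - G_ss/2, E_s/2, F_s - E_t/2], [F_t - G_s/2, E, F], [G_t/2, F, G]] = [[-20, 0, 0], [0, 49/9, 0], [0, 0, 25]]; det M1 = -24500/9
M2 = [[0, E_t/2, G_s/2], [E_t/2, E, F], [G_s/2, F, G]] = [[0, 0, 0], [0, 49/9, 0], [0, 0, 25]]; det M2 = 0
det M1 - det M2 = -24500/9; K = -24500/9 / (1225/9)^2 = -36/245

Answer: K = -36/245


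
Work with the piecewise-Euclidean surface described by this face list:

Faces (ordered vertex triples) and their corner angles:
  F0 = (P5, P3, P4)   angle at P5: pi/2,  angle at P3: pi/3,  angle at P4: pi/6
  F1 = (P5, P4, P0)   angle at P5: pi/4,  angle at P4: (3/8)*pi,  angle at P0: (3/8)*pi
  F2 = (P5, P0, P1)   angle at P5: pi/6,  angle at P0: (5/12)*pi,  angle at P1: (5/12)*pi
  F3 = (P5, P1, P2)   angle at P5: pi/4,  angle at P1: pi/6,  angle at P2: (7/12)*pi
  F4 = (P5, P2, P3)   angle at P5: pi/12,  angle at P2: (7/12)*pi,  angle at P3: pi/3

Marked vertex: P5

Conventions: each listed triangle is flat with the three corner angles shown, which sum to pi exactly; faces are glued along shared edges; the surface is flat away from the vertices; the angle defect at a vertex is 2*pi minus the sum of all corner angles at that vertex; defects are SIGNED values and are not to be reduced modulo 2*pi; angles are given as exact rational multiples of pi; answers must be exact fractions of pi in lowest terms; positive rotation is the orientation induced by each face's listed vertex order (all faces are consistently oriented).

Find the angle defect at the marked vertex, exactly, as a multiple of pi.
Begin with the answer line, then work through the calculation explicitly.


Answer: defect(P5) = (3/4)*pi

Sum of corner angles at P5: (5/4)*pi
defect = 2*pi - (5/4)*pi


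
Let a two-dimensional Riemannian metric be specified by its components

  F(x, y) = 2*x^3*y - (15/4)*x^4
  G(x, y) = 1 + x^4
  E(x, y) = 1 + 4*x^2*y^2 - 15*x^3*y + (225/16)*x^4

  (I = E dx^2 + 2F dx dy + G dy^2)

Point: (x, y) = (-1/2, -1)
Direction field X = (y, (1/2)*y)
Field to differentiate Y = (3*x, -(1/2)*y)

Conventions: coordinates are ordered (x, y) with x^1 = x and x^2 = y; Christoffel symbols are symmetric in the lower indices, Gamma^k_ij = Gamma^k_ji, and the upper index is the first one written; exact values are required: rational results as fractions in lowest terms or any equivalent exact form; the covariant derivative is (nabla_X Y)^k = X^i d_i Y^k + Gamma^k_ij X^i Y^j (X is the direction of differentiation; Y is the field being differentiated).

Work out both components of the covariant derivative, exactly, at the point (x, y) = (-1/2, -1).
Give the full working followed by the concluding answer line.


E = 257/256, F = 1/64, G = 17/16 at the point
E_x = 7/32, E_y = -1/8, F_x = 3/8, F_y = -1/4, G_x = -1/2, G_y = 0
EG - F^2 = 273/256;  g^inv = (256/273) * [[17/16, -1/64], [-1/64, 257/256]]
first-kind symbols [ij,l] = (1/2)(d_i g_jl + d_j g_il - d_l g_ij): [xx,x] = E_x/2 = 7/64, [xx,y] = F_x - E_y/2 = 7/16, [xy,x] = E_y/2 = -1/16, [xy,y] = G_x/2 = -1/4, [yy,x] = F_y - G_x/2 = 0, [yy,y] = G_y/2 = 0
Gamma^x_ij = (G*[ij,x] - F*[ij,y])/(EG - F^2), Gamma^y_ij = (E*[ij,y] - F*[ij,x])/(EG - F^2)
Gamma_xxx = 4/39, Gamma_xxy = -16/273, Gamma_xyy = 0, Gamma_yxx = 16/39, Gamma_yxy = -64/273, Gamma_yyy = 0
X = (-1, -1/2), Y = (-3/2, 1/2) at the point

Answer: (nabla_X Y)^x = -781/273, (nabla_X Y)^y = 881/1092
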